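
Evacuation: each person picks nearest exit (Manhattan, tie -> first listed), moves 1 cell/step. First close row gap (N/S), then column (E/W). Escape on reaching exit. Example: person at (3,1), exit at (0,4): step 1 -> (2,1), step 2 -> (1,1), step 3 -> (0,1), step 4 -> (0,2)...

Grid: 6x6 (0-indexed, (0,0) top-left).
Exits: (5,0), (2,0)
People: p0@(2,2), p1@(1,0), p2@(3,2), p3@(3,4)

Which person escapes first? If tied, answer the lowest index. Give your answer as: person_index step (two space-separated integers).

Step 1: p0:(2,2)->(2,1) | p1:(1,0)->(2,0)->EXIT | p2:(3,2)->(2,2) | p3:(3,4)->(2,4)
Step 2: p0:(2,1)->(2,0)->EXIT | p1:escaped | p2:(2,2)->(2,1) | p3:(2,4)->(2,3)
Step 3: p0:escaped | p1:escaped | p2:(2,1)->(2,0)->EXIT | p3:(2,3)->(2,2)
Step 4: p0:escaped | p1:escaped | p2:escaped | p3:(2,2)->(2,1)
Step 5: p0:escaped | p1:escaped | p2:escaped | p3:(2,1)->(2,0)->EXIT
Exit steps: [2, 1, 3, 5]
First to escape: p1 at step 1

Answer: 1 1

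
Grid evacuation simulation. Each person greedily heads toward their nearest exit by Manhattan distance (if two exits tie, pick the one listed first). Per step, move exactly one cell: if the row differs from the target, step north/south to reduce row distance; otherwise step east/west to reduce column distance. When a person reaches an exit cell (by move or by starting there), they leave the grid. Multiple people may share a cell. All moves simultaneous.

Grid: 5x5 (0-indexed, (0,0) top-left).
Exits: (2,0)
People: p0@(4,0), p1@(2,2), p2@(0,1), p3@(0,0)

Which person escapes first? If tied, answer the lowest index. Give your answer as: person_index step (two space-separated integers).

Answer: 0 2

Derivation:
Step 1: p0:(4,0)->(3,0) | p1:(2,2)->(2,1) | p2:(0,1)->(1,1) | p3:(0,0)->(1,0)
Step 2: p0:(3,0)->(2,0)->EXIT | p1:(2,1)->(2,0)->EXIT | p2:(1,1)->(2,1) | p3:(1,0)->(2,0)->EXIT
Step 3: p0:escaped | p1:escaped | p2:(2,1)->(2,0)->EXIT | p3:escaped
Exit steps: [2, 2, 3, 2]
First to escape: p0 at step 2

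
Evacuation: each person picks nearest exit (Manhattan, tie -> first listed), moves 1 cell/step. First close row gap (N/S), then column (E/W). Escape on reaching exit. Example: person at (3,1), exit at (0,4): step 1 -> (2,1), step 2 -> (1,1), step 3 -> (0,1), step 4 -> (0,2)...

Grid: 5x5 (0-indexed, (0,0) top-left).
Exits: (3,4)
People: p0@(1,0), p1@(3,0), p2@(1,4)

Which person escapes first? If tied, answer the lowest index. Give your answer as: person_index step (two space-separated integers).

Step 1: p0:(1,0)->(2,0) | p1:(3,0)->(3,1) | p2:(1,4)->(2,4)
Step 2: p0:(2,0)->(3,0) | p1:(3,1)->(3,2) | p2:(2,4)->(3,4)->EXIT
Step 3: p0:(3,0)->(3,1) | p1:(3,2)->(3,3) | p2:escaped
Step 4: p0:(3,1)->(3,2) | p1:(3,3)->(3,4)->EXIT | p2:escaped
Step 5: p0:(3,2)->(3,3) | p1:escaped | p2:escaped
Step 6: p0:(3,3)->(3,4)->EXIT | p1:escaped | p2:escaped
Exit steps: [6, 4, 2]
First to escape: p2 at step 2

Answer: 2 2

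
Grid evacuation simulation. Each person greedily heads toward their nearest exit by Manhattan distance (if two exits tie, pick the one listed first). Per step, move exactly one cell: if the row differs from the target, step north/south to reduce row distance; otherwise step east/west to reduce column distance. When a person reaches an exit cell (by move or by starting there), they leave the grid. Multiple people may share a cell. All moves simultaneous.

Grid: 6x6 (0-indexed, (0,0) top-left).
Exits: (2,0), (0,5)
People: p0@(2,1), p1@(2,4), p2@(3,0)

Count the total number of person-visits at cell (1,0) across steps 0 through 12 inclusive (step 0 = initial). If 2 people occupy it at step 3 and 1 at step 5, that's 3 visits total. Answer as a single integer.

Answer: 0

Derivation:
Step 0: p0@(2,1) p1@(2,4) p2@(3,0) -> at (1,0): 0 [-], cum=0
Step 1: p0@ESC p1@(1,4) p2@ESC -> at (1,0): 0 [-], cum=0
Step 2: p0@ESC p1@(0,4) p2@ESC -> at (1,0): 0 [-], cum=0
Step 3: p0@ESC p1@ESC p2@ESC -> at (1,0): 0 [-], cum=0
Total visits = 0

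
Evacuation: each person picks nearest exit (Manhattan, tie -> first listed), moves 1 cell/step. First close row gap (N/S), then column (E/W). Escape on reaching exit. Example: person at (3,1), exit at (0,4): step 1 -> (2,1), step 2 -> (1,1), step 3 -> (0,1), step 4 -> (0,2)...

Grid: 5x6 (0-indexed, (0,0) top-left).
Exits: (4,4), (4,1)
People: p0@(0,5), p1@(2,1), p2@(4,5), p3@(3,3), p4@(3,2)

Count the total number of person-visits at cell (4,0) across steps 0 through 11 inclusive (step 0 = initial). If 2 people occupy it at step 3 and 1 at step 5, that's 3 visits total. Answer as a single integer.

Step 0: p0@(0,5) p1@(2,1) p2@(4,5) p3@(3,3) p4@(3,2) -> at (4,0): 0 [-], cum=0
Step 1: p0@(1,5) p1@(3,1) p2@ESC p3@(4,3) p4@(4,2) -> at (4,0): 0 [-], cum=0
Step 2: p0@(2,5) p1@ESC p2@ESC p3@ESC p4@ESC -> at (4,0): 0 [-], cum=0
Step 3: p0@(3,5) p1@ESC p2@ESC p3@ESC p4@ESC -> at (4,0): 0 [-], cum=0
Step 4: p0@(4,5) p1@ESC p2@ESC p3@ESC p4@ESC -> at (4,0): 0 [-], cum=0
Step 5: p0@ESC p1@ESC p2@ESC p3@ESC p4@ESC -> at (4,0): 0 [-], cum=0
Total visits = 0

Answer: 0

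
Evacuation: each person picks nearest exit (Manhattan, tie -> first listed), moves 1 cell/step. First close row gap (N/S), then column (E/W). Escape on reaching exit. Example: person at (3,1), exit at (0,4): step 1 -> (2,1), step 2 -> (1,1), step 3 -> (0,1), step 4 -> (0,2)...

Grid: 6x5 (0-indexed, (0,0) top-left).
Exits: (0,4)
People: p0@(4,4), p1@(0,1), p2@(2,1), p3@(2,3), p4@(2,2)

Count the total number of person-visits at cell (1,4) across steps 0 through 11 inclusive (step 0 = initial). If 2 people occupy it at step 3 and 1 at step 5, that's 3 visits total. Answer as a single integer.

Answer: 1

Derivation:
Step 0: p0@(4,4) p1@(0,1) p2@(2,1) p3@(2,3) p4@(2,2) -> at (1,4): 0 [-], cum=0
Step 1: p0@(3,4) p1@(0,2) p2@(1,1) p3@(1,3) p4@(1,2) -> at (1,4): 0 [-], cum=0
Step 2: p0@(2,4) p1@(0,3) p2@(0,1) p3@(0,3) p4@(0,2) -> at (1,4): 0 [-], cum=0
Step 3: p0@(1,4) p1@ESC p2@(0,2) p3@ESC p4@(0,3) -> at (1,4): 1 [p0], cum=1
Step 4: p0@ESC p1@ESC p2@(0,3) p3@ESC p4@ESC -> at (1,4): 0 [-], cum=1
Step 5: p0@ESC p1@ESC p2@ESC p3@ESC p4@ESC -> at (1,4): 0 [-], cum=1
Total visits = 1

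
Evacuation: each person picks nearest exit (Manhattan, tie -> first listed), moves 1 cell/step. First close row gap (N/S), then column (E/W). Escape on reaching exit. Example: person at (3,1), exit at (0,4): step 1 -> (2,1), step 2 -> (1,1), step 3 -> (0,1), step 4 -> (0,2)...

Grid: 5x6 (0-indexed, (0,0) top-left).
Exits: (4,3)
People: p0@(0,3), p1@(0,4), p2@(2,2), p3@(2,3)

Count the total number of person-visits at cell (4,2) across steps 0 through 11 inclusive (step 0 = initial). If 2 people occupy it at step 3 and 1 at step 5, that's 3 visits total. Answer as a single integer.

Step 0: p0@(0,3) p1@(0,4) p2@(2,2) p3@(2,3) -> at (4,2): 0 [-], cum=0
Step 1: p0@(1,3) p1@(1,4) p2@(3,2) p3@(3,3) -> at (4,2): 0 [-], cum=0
Step 2: p0@(2,3) p1@(2,4) p2@(4,2) p3@ESC -> at (4,2): 1 [p2], cum=1
Step 3: p0@(3,3) p1@(3,4) p2@ESC p3@ESC -> at (4,2): 0 [-], cum=1
Step 4: p0@ESC p1@(4,4) p2@ESC p3@ESC -> at (4,2): 0 [-], cum=1
Step 5: p0@ESC p1@ESC p2@ESC p3@ESC -> at (4,2): 0 [-], cum=1
Total visits = 1

Answer: 1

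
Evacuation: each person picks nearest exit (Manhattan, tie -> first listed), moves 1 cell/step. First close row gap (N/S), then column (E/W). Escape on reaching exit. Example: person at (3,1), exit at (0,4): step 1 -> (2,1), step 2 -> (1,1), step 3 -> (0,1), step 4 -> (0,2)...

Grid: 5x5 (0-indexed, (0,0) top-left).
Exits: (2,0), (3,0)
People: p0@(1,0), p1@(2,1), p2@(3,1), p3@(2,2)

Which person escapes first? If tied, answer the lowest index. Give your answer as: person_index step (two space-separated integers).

Answer: 0 1

Derivation:
Step 1: p0:(1,0)->(2,0)->EXIT | p1:(2,1)->(2,0)->EXIT | p2:(3,1)->(3,0)->EXIT | p3:(2,2)->(2,1)
Step 2: p0:escaped | p1:escaped | p2:escaped | p3:(2,1)->(2,0)->EXIT
Exit steps: [1, 1, 1, 2]
First to escape: p0 at step 1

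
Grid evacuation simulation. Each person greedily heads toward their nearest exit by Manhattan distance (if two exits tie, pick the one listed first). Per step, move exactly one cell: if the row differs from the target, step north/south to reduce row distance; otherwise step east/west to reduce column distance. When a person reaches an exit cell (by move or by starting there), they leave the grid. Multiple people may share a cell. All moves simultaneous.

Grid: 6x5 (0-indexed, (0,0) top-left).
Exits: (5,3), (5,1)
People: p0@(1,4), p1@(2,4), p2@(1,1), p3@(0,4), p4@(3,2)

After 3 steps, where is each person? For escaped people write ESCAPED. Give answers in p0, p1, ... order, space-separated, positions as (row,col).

Step 1: p0:(1,4)->(2,4) | p1:(2,4)->(3,4) | p2:(1,1)->(2,1) | p3:(0,4)->(1,4) | p4:(3,2)->(4,2)
Step 2: p0:(2,4)->(3,4) | p1:(3,4)->(4,4) | p2:(2,1)->(3,1) | p3:(1,4)->(2,4) | p4:(4,2)->(5,2)
Step 3: p0:(3,4)->(4,4) | p1:(4,4)->(5,4) | p2:(3,1)->(4,1) | p3:(2,4)->(3,4) | p4:(5,2)->(5,3)->EXIT

(4,4) (5,4) (4,1) (3,4) ESCAPED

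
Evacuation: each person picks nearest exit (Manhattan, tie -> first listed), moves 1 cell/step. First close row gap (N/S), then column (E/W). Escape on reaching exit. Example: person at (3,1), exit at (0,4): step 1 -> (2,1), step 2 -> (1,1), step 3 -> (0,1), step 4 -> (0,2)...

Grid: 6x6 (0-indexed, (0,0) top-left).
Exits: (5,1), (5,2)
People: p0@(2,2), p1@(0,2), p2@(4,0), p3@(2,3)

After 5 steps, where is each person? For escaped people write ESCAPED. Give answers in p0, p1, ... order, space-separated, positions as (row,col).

Step 1: p0:(2,2)->(3,2) | p1:(0,2)->(1,2) | p2:(4,0)->(5,0) | p3:(2,3)->(3,3)
Step 2: p0:(3,2)->(4,2) | p1:(1,2)->(2,2) | p2:(5,0)->(5,1)->EXIT | p3:(3,3)->(4,3)
Step 3: p0:(4,2)->(5,2)->EXIT | p1:(2,2)->(3,2) | p2:escaped | p3:(4,3)->(5,3)
Step 4: p0:escaped | p1:(3,2)->(4,2) | p2:escaped | p3:(5,3)->(5,2)->EXIT
Step 5: p0:escaped | p1:(4,2)->(5,2)->EXIT | p2:escaped | p3:escaped

ESCAPED ESCAPED ESCAPED ESCAPED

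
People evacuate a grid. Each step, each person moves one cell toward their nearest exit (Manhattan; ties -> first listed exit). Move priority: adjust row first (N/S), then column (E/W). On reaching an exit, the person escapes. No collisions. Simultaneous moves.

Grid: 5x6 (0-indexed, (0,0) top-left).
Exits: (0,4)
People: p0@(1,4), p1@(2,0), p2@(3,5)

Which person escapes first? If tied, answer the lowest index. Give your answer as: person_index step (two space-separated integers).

Answer: 0 1

Derivation:
Step 1: p0:(1,4)->(0,4)->EXIT | p1:(2,0)->(1,0) | p2:(3,5)->(2,5)
Step 2: p0:escaped | p1:(1,0)->(0,0) | p2:(2,5)->(1,5)
Step 3: p0:escaped | p1:(0,0)->(0,1) | p2:(1,5)->(0,5)
Step 4: p0:escaped | p1:(0,1)->(0,2) | p2:(0,5)->(0,4)->EXIT
Step 5: p0:escaped | p1:(0,2)->(0,3) | p2:escaped
Step 6: p0:escaped | p1:(0,3)->(0,4)->EXIT | p2:escaped
Exit steps: [1, 6, 4]
First to escape: p0 at step 1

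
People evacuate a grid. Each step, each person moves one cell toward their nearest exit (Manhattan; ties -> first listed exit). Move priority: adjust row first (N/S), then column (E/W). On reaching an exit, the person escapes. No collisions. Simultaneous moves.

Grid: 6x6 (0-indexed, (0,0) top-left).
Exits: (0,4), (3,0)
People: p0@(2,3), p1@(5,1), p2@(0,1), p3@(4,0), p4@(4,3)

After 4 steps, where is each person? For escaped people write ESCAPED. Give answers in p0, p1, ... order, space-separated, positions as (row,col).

Step 1: p0:(2,3)->(1,3) | p1:(5,1)->(4,1) | p2:(0,1)->(0,2) | p3:(4,0)->(3,0)->EXIT | p4:(4,3)->(3,3)
Step 2: p0:(1,3)->(0,3) | p1:(4,1)->(3,1) | p2:(0,2)->(0,3) | p3:escaped | p4:(3,3)->(3,2)
Step 3: p0:(0,3)->(0,4)->EXIT | p1:(3,1)->(3,0)->EXIT | p2:(0,3)->(0,4)->EXIT | p3:escaped | p4:(3,2)->(3,1)
Step 4: p0:escaped | p1:escaped | p2:escaped | p3:escaped | p4:(3,1)->(3,0)->EXIT

ESCAPED ESCAPED ESCAPED ESCAPED ESCAPED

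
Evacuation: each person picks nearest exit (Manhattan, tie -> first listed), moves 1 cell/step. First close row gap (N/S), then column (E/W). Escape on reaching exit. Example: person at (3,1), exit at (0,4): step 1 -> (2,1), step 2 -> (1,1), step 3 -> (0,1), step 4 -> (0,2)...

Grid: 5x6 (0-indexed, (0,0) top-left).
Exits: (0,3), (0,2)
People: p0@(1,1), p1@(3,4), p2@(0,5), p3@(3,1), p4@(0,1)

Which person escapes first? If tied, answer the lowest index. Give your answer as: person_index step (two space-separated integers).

Step 1: p0:(1,1)->(0,1) | p1:(3,4)->(2,4) | p2:(0,5)->(0,4) | p3:(3,1)->(2,1) | p4:(0,1)->(0,2)->EXIT
Step 2: p0:(0,1)->(0,2)->EXIT | p1:(2,4)->(1,4) | p2:(0,4)->(0,3)->EXIT | p3:(2,1)->(1,1) | p4:escaped
Step 3: p0:escaped | p1:(1,4)->(0,4) | p2:escaped | p3:(1,1)->(0,1) | p4:escaped
Step 4: p0:escaped | p1:(0,4)->(0,3)->EXIT | p2:escaped | p3:(0,1)->(0,2)->EXIT | p4:escaped
Exit steps: [2, 4, 2, 4, 1]
First to escape: p4 at step 1

Answer: 4 1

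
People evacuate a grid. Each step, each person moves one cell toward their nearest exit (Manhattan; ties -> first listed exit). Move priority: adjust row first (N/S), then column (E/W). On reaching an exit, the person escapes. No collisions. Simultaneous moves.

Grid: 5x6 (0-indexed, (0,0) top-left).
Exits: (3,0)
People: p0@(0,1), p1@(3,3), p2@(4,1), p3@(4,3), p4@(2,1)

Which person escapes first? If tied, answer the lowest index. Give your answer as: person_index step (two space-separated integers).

Answer: 2 2

Derivation:
Step 1: p0:(0,1)->(1,1) | p1:(3,3)->(3,2) | p2:(4,1)->(3,1) | p3:(4,3)->(3,3) | p4:(2,1)->(3,1)
Step 2: p0:(1,1)->(2,1) | p1:(3,2)->(3,1) | p2:(3,1)->(3,0)->EXIT | p3:(3,3)->(3,2) | p4:(3,1)->(3,0)->EXIT
Step 3: p0:(2,1)->(3,1) | p1:(3,1)->(3,0)->EXIT | p2:escaped | p3:(3,2)->(3,1) | p4:escaped
Step 4: p0:(3,1)->(3,0)->EXIT | p1:escaped | p2:escaped | p3:(3,1)->(3,0)->EXIT | p4:escaped
Exit steps: [4, 3, 2, 4, 2]
First to escape: p2 at step 2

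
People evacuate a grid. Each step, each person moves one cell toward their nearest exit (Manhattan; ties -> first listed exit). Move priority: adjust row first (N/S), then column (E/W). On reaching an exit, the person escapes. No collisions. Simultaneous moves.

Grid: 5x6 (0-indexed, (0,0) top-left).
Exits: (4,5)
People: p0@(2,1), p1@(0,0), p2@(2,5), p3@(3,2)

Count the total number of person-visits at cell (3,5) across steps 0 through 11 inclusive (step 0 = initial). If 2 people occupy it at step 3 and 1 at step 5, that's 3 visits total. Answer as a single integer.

Step 0: p0@(2,1) p1@(0,0) p2@(2,5) p3@(3,2) -> at (3,5): 0 [-], cum=0
Step 1: p0@(3,1) p1@(1,0) p2@(3,5) p3@(4,2) -> at (3,5): 1 [p2], cum=1
Step 2: p0@(4,1) p1@(2,0) p2@ESC p3@(4,3) -> at (3,5): 0 [-], cum=1
Step 3: p0@(4,2) p1@(3,0) p2@ESC p3@(4,4) -> at (3,5): 0 [-], cum=1
Step 4: p0@(4,3) p1@(4,0) p2@ESC p3@ESC -> at (3,5): 0 [-], cum=1
Step 5: p0@(4,4) p1@(4,1) p2@ESC p3@ESC -> at (3,5): 0 [-], cum=1
Step 6: p0@ESC p1@(4,2) p2@ESC p3@ESC -> at (3,5): 0 [-], cum=1
Step 7: p0@ESC p1@(4,3) p2@ESC p3@ESC -> at (3,5): 0 [-], cum=1
Step 8: p0@ESC p1@(4,4) p2@ESC p3@ESC -> at (3,5): 0 [-], cum=1
Step 9: p0@ESC p1@ESC p2@ESC p3@ESC -> at (3,5): 0 [-], cum=1
Total visits = 1

Answer: 1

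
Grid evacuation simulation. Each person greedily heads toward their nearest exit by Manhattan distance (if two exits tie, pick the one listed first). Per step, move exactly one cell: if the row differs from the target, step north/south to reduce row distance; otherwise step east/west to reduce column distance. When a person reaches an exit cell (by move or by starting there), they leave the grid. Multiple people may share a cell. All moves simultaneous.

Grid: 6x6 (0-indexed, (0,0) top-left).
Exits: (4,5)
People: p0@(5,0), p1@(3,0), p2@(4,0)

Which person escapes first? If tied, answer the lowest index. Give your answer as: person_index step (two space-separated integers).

Step 1: p0:(5,0)->(4,0) | p1:(3,0)->(4,0) | p2:(4,0)->(4,1)
Step 2: p0:(4,0)->(4,1) | p1:(4,0)->(4,1) | p2:(4,1)->(4,2)
Step 3: p0:(4,1)->(4,2) | p1:(4,1)->(4,2) | p2:(4,2)->(4,3)
Step 4: p0:(4,2)->(4,3) | p1:(4,2)->(4,3) | p2:(4,3)->(4,4)
Step 5: p0:(4,3)->(4,4) | p1:(4,3)->(4,4) | p2:(4,4)->(4,5)->EXIT
Step 6: p0:(4,4)->(4,5)->EXIT | p1:(4,4)->(4,5)->EXIT | p2:escaped
Exit steps: [6, 6, 5]
First to escape: p2 at step 5

Answer: 2 5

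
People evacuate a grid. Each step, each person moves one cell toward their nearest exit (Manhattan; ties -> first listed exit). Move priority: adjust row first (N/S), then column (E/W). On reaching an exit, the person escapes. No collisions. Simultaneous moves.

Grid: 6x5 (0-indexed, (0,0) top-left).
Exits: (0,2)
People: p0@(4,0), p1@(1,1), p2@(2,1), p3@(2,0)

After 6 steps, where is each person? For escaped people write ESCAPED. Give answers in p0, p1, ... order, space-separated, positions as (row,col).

Step 1: p0:(4,0)->(3,0) | p1:(1,1)->(0,1) | p2:(2,1)->(1,1) | p3:(2,0)->(1,0)
Step 2: p0:(3,0)->(2,0) | p1:(0,1)->(0,2)->EXIT | p2:(1,1)->(0,1) | p3:(1,0)->(0,0)
Step 3: p0:(2,0)->(1,0) | p1:escaped | p2:(0,1)->(0,2)->EXIT | p3:(0,0)->(0,1)
Step 4: p0:(1,0)->(0,0) | p1:escaped | p2:escaped | p3:(0,1)->(0,2)->EXIT
Step 5: p0:(0,0)->(0,1) | p1:escaped | p2:escaped | p3:escaped
Step 6: p0:(0,1)->(0,2)->EXIT | p1:escaped | p2:escaped | p3:escaped

ESCAPED ESCAPED ESCAPED ESCAPED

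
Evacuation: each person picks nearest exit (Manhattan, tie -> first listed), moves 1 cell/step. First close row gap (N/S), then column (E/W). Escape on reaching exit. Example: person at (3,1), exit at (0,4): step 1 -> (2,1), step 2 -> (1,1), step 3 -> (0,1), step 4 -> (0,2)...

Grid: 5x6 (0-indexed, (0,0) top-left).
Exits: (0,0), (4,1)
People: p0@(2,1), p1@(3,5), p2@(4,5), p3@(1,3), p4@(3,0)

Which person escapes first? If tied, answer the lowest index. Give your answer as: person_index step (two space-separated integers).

Answer: 0 2

Derivation:
Step 1: p0:(2,1)->(3,1) | p1:(3,5)->(4,5) | p2:(4,5)->(4,4) | p3:(1,3)->(0,3) | p4:(3,0)->(4,0)
Step 2: p0:(3,1)->(4,1)->EXIT | p1:(4,5)->(4,4) | p2:(4,4)->(4,3) | p3:(0,3)->(0,2) | p4:(4,0)->(4,1)->EXIT
Step 3: p0:escaped | p1:(4,4)->(4,3) | p2:(4,3)->(4,2) | p3:(0,2)->(0,1) | p4:escaped
Step 4: p0:escaped | p1:(4,3)->(4,2) | p2:(4,2)->(4,1)->EXIT | p3:(0,1)->(0,0)->EXIT | p4:escaped
Step 5: p0:escaped | p1:(4,2)->(4,1)->EXIT | p2:escaped | p3:escaped | p4:escaped
Exit steps: [2, 5, 4, 4, 2]
First to escape: p0 at step 2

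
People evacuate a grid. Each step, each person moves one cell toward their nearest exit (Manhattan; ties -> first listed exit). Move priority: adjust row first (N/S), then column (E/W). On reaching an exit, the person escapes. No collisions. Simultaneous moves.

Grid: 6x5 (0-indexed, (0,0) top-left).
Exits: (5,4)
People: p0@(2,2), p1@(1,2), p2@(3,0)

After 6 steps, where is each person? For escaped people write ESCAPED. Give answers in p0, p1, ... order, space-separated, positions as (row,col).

Step 1: p0:(2,2)->(3,2) | p1:(1,2)->(2,2) | p2:(3,0)->(4,0)
Step 2: p0:(3,2)->(4,2) | p1:(2,2)->(3,2) | p2:(4,0)->(5,0)
Step 3: p0:(4,2)->(5,2) | p1:(3,2)->(4,2) | p2:(5,0)->(5,1)
Step 4: p0:(5,2)->(5,3) | p1:(4,2)->(5,2) | p2:(5,1)->(5,2)
Step 5: p0:(5,3)->(5,4)->EXIT | p1:(5,2)->(5,3) | p2:(5,2)->(5,3)
Step 6: p0:escaped | p1:(5,3)->(5,4)->EXIT | p2:(5,3)->(5,4)->EXIT

ESCAPED ESCAPED ESCAPED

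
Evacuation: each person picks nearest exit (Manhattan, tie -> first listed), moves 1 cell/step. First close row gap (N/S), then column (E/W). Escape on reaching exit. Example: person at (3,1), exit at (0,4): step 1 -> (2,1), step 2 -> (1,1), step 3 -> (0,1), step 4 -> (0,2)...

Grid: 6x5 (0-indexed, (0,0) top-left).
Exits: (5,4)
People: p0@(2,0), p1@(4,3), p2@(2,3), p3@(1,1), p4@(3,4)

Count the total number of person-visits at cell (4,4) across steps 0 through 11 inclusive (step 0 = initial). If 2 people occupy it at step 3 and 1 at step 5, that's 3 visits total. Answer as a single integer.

Step 0: p0@(2,0) p1@(4,3) p2@(2,3) p3@(1,1) p4@(3,4) -> at (4,4): 0 [-], cum=0
Step 1: p0@(3,0) p1@(5,3) p2@(3,3) p3@(2,1) p4@(4,4) -> at (4,4): 1 [p4], cum=1
Step 2: p0@(4,0) p1@ESC p2@(4,3) p3@(3,1) p4@ESC -> at (4,4): 0 [-], cum=1
Step 3: p0@(5,0) p1@ESC p2@(5,3) p3@(4,1) p4@ESC -> at (4,4): 0 [-], cum=1
Step 4: p0@(5,1) p1@ESC p2@ESC p3@(5,1) p4@ESC -> at (4,4): 0 [-], cum=1
Step 5: p0@(5,2) p1@ESC p2@ESC p3@(5,2) p4@ESC -> at (4,4): 0 [-], cum=1
Step 6: p0@(5,3) p1@ESC p2@ESC p3@(5,3) p4@ESC -> at (4,4): 0 [-], cum=1
Step 7: p0@ESC p1@ESC p2@ESC p3@ESC p4@ESC -> at (4,4): 0 [-], cum=1
Total visits = 1

Answer: 1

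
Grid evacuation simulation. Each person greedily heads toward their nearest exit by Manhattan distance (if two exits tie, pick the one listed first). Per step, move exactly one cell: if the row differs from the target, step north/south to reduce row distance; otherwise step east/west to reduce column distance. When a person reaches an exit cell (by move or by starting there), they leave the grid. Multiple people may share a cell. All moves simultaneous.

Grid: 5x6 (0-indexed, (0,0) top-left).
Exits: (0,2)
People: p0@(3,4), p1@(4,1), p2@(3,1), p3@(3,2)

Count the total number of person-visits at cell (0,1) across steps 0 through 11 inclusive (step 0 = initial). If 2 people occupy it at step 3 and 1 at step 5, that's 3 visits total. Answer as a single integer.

Answer: 2

Derivation:
Step 0: p0@(3,4) p1@(4,1) p2@(3,1) p3@(3,2) -> at (0,1): 0 [-], cum=0
Step 1: p0@(2,4) p1@(3,1) p2@(2,1) p3@(2,2) -> at (0,1): 0 [-], cum=0
Step 2: p0@(1,4) p1@(2,1) p2@(1,1) p3@(1,2) -> at (0,1): 0 [-], cum=0
Step 3: p0@(0,4) p1@(1,1) p2@(0,1) p3@ESC -> at (0,1): 1 [p2], cum=1
Step 4: p0@(0,3) p1@(0,1) p2@ESC p3@ESC -> at (0,1): 1 [p1], cum=2
Step 5: p0@ESC p1@ESC p2@ESC p3@ESC -> at (0,1): 0 [-], cum=2
Total visits = 2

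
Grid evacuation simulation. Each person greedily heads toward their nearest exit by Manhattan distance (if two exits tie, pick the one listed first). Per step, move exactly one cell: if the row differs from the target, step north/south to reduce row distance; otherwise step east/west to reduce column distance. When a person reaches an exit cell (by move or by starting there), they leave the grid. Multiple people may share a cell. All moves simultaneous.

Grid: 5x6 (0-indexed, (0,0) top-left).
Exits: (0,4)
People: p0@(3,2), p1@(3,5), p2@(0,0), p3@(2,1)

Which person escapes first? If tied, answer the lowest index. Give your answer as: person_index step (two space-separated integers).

Step 1: p0:(3,2)->(2,2) | p1:(3,5)->(2,5) | p2:(0,0)->(0,1) | p3:(2,1)->(1,1)
Step 2: p0:(2,2)->(1,2) | p1:(2,5)->(1,5) | p2:(0,1)->(0,2) | p3:(1,1)->(0,1)
Step 3: p0:(1,2)->(0,2) | p1:(1,5)->(0,5) | p2:(0,2)->(0,3) | p3:(0,1)->(0,2)
Step 4: p0:(0,2)->(0,3) | p1:(0,5)->(0,4)->EXIT | p2:(0,3)->(0,4)->EXIT | p3:(0,2)->(0,3)
Step 5: p0:(0,3)->(0,4)->EXIT | p1:escaped | p2:escaped | p3:(0,3)->(0,4)->EXIT
Exit steps: [5, 4, 4, 5]
First to escape: p1 at step 4

Answer: 1 4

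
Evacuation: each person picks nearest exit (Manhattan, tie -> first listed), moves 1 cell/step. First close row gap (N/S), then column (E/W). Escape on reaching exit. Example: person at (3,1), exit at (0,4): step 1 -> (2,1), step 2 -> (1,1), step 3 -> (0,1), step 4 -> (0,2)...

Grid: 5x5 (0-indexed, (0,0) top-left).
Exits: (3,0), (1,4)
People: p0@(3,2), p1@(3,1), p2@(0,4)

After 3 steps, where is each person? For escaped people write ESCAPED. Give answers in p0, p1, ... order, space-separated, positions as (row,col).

Step 1: p0:(3,2)->(3,1) | p1:(3,1)->(3,0)->EXIT | p2:(0,4)->(1,4)->EXIT
Step 2: p0:(3,1)->(3,0)->EXIT | p1:escaped | p2:escaped

ESCAPED ESCAPED ESCAPED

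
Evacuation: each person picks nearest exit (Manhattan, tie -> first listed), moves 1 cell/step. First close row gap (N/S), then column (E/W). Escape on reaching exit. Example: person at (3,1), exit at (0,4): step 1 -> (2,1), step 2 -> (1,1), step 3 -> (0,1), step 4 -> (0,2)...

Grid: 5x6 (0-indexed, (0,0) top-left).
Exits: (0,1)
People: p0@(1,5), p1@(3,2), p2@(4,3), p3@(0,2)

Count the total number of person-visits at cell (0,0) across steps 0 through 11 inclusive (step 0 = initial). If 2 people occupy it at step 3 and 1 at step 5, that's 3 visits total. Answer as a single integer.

Step 0: p0@(1,5) p1@(3,2) p2@(4,3) p3@(0,2) -> at (0,0): 0 [-], cum=0
Step 1: p0@(0,5) p1@(2,2) p2@(3,3) p3@ESC -> at (0,0): 0 [-], cum=0
Step 2: p0@(0,4) p1@(1,2) p2@(2,3) p3@ESC -> at (0,0): 0 [-], cum=0
Step 3: p0@(0,3) p1@(0,2) p2@(1,3) p3@ESC -> at (0,0): 0 [-], cum=0
Step 4: p0@(0,2) p1@ESC p2@(0,3) p3@ESC -> at (0,0): 0 [-], cum=0
Step 5: p0@ESC p1@ESC p2@(0,2) p3@ESC -> at (0,0): 0 [-], cum=0
Step 6: p0@ESC p1@ESC p2@ESC p3@ESC -> at (0,0): 0 [-], cum=0
Total visits = 0

Answer: 0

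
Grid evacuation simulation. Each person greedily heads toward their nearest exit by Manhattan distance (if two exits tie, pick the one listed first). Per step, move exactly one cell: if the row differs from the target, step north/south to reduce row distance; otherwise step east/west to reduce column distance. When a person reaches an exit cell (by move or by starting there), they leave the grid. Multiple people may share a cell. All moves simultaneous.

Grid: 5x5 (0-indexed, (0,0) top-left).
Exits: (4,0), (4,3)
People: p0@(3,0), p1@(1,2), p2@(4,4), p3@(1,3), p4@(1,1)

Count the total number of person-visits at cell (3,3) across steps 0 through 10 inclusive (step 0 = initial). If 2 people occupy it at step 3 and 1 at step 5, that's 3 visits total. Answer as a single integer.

Answer: 1

Derivation:
Step 0: p0@(3,0) p1@(1,2) p2@(4,4) p3@(1,3) p4@(1,1) -> at (3,3): 0 [-], cum=0
Step 1: p0@ESC p1@(2,2) p2@ESC p3@(2,3) p4@(2,1) -> at (3,3): 0 [-], cum=0
Step 2: p0@ESC p1@(3,2) p2@ESC p3@(3,3) p4@(3,1) -> at (3,3): 1 [p3], cum=1
Step 3: p0@ESC p1@(4,2) p2@ESC p3@ESC p4@(4,1) -> at (3,3): 0 [-], cum=1
Step 4: p0@ESC p1@ESC p2@ESC p3@ESC p4@ESC -> at (3,3): 0 [-], cum=1
Total visits = 1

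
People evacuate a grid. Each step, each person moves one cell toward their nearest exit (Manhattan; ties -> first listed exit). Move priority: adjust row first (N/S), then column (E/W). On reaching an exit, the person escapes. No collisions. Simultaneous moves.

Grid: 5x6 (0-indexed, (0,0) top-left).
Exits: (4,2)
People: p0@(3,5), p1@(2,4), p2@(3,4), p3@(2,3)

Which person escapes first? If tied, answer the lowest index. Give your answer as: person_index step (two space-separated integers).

Step 1: p0:(3,5)->(4,5) | p1:(2,4)->(3,4) | p2:(3,4)->(4,4) | p3:(2,3)->(3,3)
Step 2: p0:(4,5)->(4,4) | p1:(3,4)->(4,4) | p2:(4,4)->(4,3) | p3:(3,3)->(4,3)
Step 3: p0:(4,4)->(4,3) | p1:(4,4)->(4,3) | p2:(4,3)->(4,2)->EXIT | p3:(4,3)->(4,2)->EXIT
Step 4: p0:(4,3)->(4,2)->EXIT | p1:(4,3)->(4,2)->EXIT | p2:escaped | p3:escaped
Exit steps: [4, 4, 3, 3]
First to escape: p2 at step 3

Answer: 2 3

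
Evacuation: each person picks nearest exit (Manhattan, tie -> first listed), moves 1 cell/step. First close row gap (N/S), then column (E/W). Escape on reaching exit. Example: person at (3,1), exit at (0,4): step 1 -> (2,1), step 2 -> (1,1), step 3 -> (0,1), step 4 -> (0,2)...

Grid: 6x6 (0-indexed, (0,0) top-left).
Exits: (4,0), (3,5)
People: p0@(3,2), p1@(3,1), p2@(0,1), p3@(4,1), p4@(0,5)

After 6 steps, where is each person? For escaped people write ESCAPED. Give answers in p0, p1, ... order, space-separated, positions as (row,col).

Step 1: p0:(3,2)->(4,2) | p1:(3,1)->(4,1) | p2:(0,1)->(1,1) | p3:(4,1)->(4,0)->EXIT | p4:(0,5)->(1,5)
Step 2: p0:(4,2)->(4,1) | p1:(4,1)->(4,0)->EXIT | p2:(1,1)->(2,1) | p3:escaped | p4:(1,5)->(2,5)
Step 3: p0:(4,1)->(4,0)->EXIT | p1:escaped | p2:(2,1)->(3,1) | p3:escaped | p4:(2,5)->(3,5)->EXIT
Step 4: p0:escaped | p1:escaped | p2:(3,1)->(4,1) | p3:escaped | p4:escaped
Step 5: p0:escaped | p1:escaped | p2:(4,1)->(4,0)->EXIT | p3:escaped | p4:escaped

ESCAPED ESCAPED ESCAPED ESCAPED ESCAPED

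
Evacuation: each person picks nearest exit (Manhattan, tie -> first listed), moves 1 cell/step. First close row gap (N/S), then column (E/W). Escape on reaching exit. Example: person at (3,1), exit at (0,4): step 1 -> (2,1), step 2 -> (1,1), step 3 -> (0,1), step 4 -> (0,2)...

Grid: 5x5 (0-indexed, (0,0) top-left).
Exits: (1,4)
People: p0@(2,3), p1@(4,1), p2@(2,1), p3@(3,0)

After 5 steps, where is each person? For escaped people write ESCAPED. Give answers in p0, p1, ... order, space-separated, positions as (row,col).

Step 1: p0:(2,3)->(1,3) | p1:(4,1)->(3,1) | p2:(2,1)->(1,1) | p3:(3,0)->(2,0)
Step 2: p0:(1,3)->(1,4)->EXIT | p1:(3,1)->(2,1) | p2:(1,1)->(1,2) | p3:(2,0)->(1,0)
Step 3: p0:escaped | p1:(2,1)->(1,1) | p2:(1,2)->(1,3) | p3:(1,0)->(1,1)
Step 4: p0:escaped | p1:(1,1)->(1,2) | p2:(1,3)->(1,4)->EXIT | p3:(1,1)->(1,2)
Step 5: p0:escaped | p1:(1,2)->(1,3) | p2:escaped | p3:(1,2)->(1,3)

ESCAPED (1,3) ESCAPED (1,3)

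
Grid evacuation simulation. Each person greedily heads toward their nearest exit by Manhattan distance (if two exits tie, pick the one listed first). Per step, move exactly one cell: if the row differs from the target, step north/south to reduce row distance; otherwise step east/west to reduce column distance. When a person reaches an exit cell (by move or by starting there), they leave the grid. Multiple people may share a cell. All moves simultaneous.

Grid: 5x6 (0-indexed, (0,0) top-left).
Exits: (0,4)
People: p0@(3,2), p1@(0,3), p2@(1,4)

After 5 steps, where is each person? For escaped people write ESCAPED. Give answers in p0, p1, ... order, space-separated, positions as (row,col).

Step 1: p0:(3,2)->(2,2) | p1:(0,3)->(0,4)->EXIT | p2:(1,4)->(0,4)->EXIT
Step 2: p0:(2,2)->(1,2) | p1:escaped | p2:escaped
Step 3: p0:(1,2)->(0,2) | p1:escaped | p2:escaped
Step 4: p0:(0,2)->(0,3) | p1:escaped | p2:escaped
Step 5: p0:(0,3)->(0,4)->EXIT | p1:escaped | p2:escaped

ESCAPED ESCAPED ESCAPED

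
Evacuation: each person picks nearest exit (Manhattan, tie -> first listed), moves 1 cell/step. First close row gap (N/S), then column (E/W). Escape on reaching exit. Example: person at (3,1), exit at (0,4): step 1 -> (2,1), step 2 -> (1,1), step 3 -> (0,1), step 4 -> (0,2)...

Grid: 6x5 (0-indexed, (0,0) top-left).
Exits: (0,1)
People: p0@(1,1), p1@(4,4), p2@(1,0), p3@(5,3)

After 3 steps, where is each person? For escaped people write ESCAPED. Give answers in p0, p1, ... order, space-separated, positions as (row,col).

Step 1: p0:(1,1)->(0,1)->EXIT | p1:(4,4)->(3,4) | p2:(1,0)->(0,0) | p3:(5,3)->(4,3)
Step 2: p0:escaped | p1:(3,4)->(2,4) | p2:(0,0)->(0,1)->EXIT | p3:(4,3)->(3,3)
Step 3: p0:escaped | p1:(2,4)->(1,4) | p2:escaped | p3:(3,3)->(2,3)

ESCAPED (1,4) ESCAPED (2,3)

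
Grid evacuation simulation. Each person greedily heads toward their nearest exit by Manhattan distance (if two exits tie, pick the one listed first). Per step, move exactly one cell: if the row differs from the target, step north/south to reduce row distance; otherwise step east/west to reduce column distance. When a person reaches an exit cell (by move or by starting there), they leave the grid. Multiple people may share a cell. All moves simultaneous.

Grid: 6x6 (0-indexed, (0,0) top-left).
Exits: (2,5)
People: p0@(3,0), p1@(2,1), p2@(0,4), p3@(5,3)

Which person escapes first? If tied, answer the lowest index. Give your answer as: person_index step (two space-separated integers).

Answer: 2 3

Derivation:
Step 1: p0:(3,0)->(2,0) | p1:(2,1)->(2,2) | p2:(0,4)->(1,4) | p3:(5,3)->(4,3)
Step 2: p0:(2,0)->(2,1) | p1:(2,2)->(2,3) | p2:(1,4)->(2,4) | p3:(4,3)->(3,3)
Step 3: p0:(2,1)->(2,2) | p1:(2,3)->(2,4) | p2:(2,4)->(2,5)->EXIT | p3:(3,3)->(2,3)
Step 4: p0:(2,2)->(2,3) | p1:(2,4)->(2,5)->EXIT | p2:escaped | p3:(2,3)->(2,4)
Step 5: p0:(2,3)->(2,4) | p1:escaped | p2:escaped | p3:(2,4)->(2,5)->EXIT
Step 6: p0:(2,4)->(2,5)->EXIT | p1:escaped | p2:escaped | p3:escaped
Exit steps: [6, 4, 3, 5]
First to escape: p2 at step 3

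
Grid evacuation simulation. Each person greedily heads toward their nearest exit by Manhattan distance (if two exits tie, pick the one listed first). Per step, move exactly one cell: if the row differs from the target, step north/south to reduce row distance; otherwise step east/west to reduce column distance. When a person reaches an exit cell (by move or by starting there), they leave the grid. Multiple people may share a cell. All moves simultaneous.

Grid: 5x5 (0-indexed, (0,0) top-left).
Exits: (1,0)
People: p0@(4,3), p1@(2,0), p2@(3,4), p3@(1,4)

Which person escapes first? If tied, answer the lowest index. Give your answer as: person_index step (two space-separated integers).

Answer: 1 1

Derivation:
Step 1: p0:(4,3)->(3,3) | p1:(2,0)->(1,0)->EXIT | p2:(3,4)->(2,4) | p3:(1,4)->(1,3)
Step 2: p0:(3,3)->(2,3) | p1:escaped | p2:(2,4)->(1,4) | p3:(1,3)->(1,2)
Step 3: p0:(2,3)->(1,3) | p1:escaped | p2:(1,4)->(1,3) | p3:(1,2)->(1,1)
Step 4: p0:(1,3)->(1,2) | p1:escaped | p2:(1,3)->(1,2) | p3:(1,1)->(1,0)->EXIT
Step 5: p0:(1,2)->(1,1) | p1:escaped | p2:(1,2)->(1,1) | p3:escaped
Step 6: p0:(1,1)->(1,0)->EXIT | p1:escaped | p2:(1,1)->(1,0)->EXIT | p3:escaped
Exit steps: [6, 1, 6, 4]
First to escape: p1 at step 1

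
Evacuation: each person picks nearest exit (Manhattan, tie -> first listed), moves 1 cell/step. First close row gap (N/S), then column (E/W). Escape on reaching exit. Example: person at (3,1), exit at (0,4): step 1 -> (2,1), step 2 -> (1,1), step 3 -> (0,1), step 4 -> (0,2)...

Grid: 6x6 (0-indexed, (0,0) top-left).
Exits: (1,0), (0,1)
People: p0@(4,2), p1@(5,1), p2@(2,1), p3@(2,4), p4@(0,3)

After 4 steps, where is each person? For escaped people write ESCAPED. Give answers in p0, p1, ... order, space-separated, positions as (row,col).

Step 1: p0:(4,2)->(3,2) | p1:(5,1)->(4,1) | p2:(2,1)->(1,1) | p3:(2,4)->(1,4) | p4:(0,3)->(0,2)
Step 2: p0:(3,2)->(2,2) | p1:(4,1)->(3,1) | p2:(1,1)->(1,0)->EXIT | p3:(1,4)->(1,3) | p4:(0,2)->(0,1)->EXIT
Step 3: p0:(2,2)->(1,2) | p1:(3,1)->(2,1) | p2:escaped | p3:(1,3)->(1,2) | p4:escaped
Step 4: p0:(1,2)->(1,1) | p1:(2,1)->(1,1) | p2:escaped | p3:(1,2)->(1,1) | p4:escaped

(1,1) (1,1) ESCAPED (1,1) ESCAPED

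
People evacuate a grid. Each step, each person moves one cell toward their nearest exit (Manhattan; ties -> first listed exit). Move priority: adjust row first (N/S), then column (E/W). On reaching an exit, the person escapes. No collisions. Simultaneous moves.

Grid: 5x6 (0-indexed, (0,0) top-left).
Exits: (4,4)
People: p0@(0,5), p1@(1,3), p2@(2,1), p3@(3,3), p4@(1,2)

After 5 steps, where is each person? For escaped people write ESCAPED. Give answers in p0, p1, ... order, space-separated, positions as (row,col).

Step 1: p0:(0,5)->(1,5) | p1:(1,3)->(2,3) | p2:(2,1)->(3,1) | p3:(3,3)->(4,3) | p4:(1,2)->(2,2)
Step 2: p0:(1,5)->(2,5) | p1:(2,3)->(3,3) | p2:(3,1)->(4,1) | p3:(4,3)->(4,4)->EXIT | p4:(2,2)->(3,2)
Step 3: p0:(2,5)->(3,5) | p1:(3,3)->(4,3) | p2:(4,1)->(4,2) | p3:escaped | p4:(3,2)->(4,2)
Step 4: p0:(3,5)->(4,5) | p1:(4,3)->(4,4)->EXIT | p2:(4,2)->(4,3) | p3:escaped | p4:(4,2)->(4,3)
Step 5: p0:(4,5)->(4,4)->EXIT | p1:escaped | p2:(4,3)->(4,4)->EXIT | p3:escaped | p4:(4,3)->(4,4)->EXIT

ESCAPED ESCAPED ESCAPED ESCAPED ESCAPED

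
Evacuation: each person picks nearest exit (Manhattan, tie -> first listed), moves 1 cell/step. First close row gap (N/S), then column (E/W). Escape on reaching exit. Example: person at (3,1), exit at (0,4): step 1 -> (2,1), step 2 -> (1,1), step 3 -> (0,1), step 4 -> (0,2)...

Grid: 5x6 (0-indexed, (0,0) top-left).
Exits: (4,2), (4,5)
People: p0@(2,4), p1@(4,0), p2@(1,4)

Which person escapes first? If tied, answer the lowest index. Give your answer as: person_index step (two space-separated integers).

Step 1: p0:(2,4)->(3,4) | p1:(4,0)->(4,1) | p2:(1,4)->(2,4)
Step 2: p0:(3,4)->(4,4) | p1:(4,1)->(4,2)->EXIT | p2:(2,4)->(3,4)
Step 3: p0:(4,4)->(4,5)->EXIT | p1:escaped | p2:(3,4)->(4,4)
Step 4: p0:escaped | p1:escaped | p2:(4,4)->(4,5)->EXIT
Exit steps: [3, 2, 4]
First to escape: p1 at step 2

Answer: 1 2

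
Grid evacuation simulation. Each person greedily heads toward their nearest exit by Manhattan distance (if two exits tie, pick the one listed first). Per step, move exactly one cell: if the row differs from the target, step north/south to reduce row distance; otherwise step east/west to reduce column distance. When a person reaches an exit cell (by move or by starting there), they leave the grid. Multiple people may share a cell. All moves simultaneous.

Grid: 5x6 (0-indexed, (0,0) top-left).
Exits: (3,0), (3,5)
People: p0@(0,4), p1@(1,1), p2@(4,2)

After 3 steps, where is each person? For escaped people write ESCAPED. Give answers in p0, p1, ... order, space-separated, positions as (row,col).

Step 1: p0:(0,4)->(1,4) | p1:(1,1)->(2,1) | p2:(4,2)->(3,2)
Step 2: p0:(1,4)->(2,4) | p1:(2,1)->(3,1) | p2:(3,2)->(3,1)
Step 3: p0:(2,4)->(3,4) | p1:(3,1)->(3,0)->EXIT | p2:(3,1)->(3,0)->EXIT

(3,4) ESCAPED ESCAPED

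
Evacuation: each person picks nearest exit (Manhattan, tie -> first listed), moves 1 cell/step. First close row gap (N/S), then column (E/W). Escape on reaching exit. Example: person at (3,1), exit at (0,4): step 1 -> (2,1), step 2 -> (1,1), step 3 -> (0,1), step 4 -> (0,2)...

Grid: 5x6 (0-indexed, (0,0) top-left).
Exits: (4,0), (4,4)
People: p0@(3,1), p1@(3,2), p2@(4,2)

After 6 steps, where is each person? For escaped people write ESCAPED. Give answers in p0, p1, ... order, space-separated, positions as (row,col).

Step 1: p0:(3,1)->(4,1) | p1:(3,2)->(4,2) | p2:(4,2)->(4,1)
Step 2: p0:(4,1)->(4,0)->EXIT | p1:(4,2)->(4,1) | p2:(4,1)->(4,0)->EXIT
Step 3: p0:escaped | p1:(4,1)->(4,0)->EXIT | p2:escaped

ESCAPED ESCAPED ESCAPED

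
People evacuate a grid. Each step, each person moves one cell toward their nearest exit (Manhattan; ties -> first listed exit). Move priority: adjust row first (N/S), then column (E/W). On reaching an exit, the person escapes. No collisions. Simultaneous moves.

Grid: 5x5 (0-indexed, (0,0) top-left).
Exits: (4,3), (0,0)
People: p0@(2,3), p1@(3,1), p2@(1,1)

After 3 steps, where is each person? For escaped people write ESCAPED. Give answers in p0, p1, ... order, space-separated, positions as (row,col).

Step 1: p0:(2,3)->(3,3) | p1:(3,1)->(4,1) | p2:(1,1)->(0,1)
Step 2: p0:(3,3)->(4,3)->EXIT | p1:(4,1)->(4,2) | p2:(0,1)->(0,0)->EXIT
Step 3: p0:escaped | p1:(4,2)->(4,3)->EXIT | p2:escaped

ESCAPED ESCAPED ESCAPED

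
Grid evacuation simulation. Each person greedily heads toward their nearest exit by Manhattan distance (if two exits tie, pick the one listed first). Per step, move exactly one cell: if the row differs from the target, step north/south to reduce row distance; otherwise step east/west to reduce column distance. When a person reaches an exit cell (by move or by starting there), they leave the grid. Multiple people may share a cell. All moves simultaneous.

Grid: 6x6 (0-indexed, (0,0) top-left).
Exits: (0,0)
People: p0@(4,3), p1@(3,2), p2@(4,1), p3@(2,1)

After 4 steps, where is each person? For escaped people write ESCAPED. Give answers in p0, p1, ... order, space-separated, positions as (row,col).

Step 1: p0:(4,3)->(3,3) | p1:(3,2)->(2,2) | p2:(4,1)->(3,1) | p3:(2,1)->(1,1)
Step 2: p0:(3,3)->(2,3) | p1:(2,2)->(1,2) | p2:(3,1)->(2,1) | p3:(1,1)->(0,1)
Step 3: p0:(2,3)->(1,3) | p1:(1,2)->(0,2) | p2:(2,1)->(1,1) | p3:(0,1)->(0,0)->EXIT
Step 4: p0:(1,3)->(0,3) | p1:(0,2)->(0,1) | p2:(1,1)->(0,1) | p3:escaped

(0,3) (0,1) (0,1) ESCAPED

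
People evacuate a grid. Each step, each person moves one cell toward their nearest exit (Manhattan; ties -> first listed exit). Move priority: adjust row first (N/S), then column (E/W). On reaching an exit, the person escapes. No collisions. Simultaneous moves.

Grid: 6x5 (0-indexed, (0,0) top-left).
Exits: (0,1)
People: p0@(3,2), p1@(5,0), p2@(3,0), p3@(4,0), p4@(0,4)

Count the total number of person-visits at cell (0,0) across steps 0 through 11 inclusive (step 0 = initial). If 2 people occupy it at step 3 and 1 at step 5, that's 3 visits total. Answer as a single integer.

Answer: 3

Derivation:
Step 0: p0@(3,2) p1@(5,0) p2@(3,0) p3@(4,0) p4@(0,4) -> at (0,0): 0 [-], cum=0
Step 1: p0@(2,2) p1@(4,0) p2@(2,0) p3@(3,0) p4@(0,3) -> at (0,0): 0 [-], cum=0
Step 2: p0@(1,2) p1@(3,0) p2@(1,0) p3@(2,0) p4@(0,2) -> at (0,0): 0 [-], cum=0
Step 3: p0@(0,2) p1@(2,0) p2@(0,0) p3@(1,0) p4@ESC -> at (0,0): 1 [p2], cum=1
Step 4: p0@ESC p1@(1,0) p2@ESC p3@(0,0) p4@ESC -> at (0,0): 1 [p3], cum=2
Step 5: p0@ESC p1@(0,0) p2@ESC p3@ESC p4@ESC -> at (0,0): 1 [p1], cum=3
Step 6: p0@ESC p1@ESC p2@ESC p3@ESC p4@ESC -> at (0,0): 0 [-], cum=3
Total visits = 3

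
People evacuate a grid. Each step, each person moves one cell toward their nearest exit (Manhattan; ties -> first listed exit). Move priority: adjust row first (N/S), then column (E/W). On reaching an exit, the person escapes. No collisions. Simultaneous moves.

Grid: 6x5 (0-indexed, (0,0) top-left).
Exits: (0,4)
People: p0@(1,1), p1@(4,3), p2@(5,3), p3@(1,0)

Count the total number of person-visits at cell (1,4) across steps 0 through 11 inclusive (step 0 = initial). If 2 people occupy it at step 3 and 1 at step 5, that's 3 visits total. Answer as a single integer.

Answer: 0

Derivation:
Step 0: p0@(1,1) p1@(4,3) p2@(5,3) p3@(1,0) -> at (1,4): 0 [-], cum=0
Step 1: p0@(0,1) p1@(3,3) p2@(4,3) p3@(0,0) -> at (1,4): 0 [-], cum=0
Step 2: p0@(0,2) p1@(2,3) p2@(3,3) p3@(0,1) -> at (1,4): 0 [-], cum=0
Step 3: p0@(0,3) p1@(1,3) p2@(2,3) p3@(0,2) -> at (1,4): 0 [-], cum=0
Step 4: p0@ESC p1@(0,3) p2@(1,3) p3@(0,3) -> at (1,4): 0 [-], cum=0
Step 5: p0@ESC p1@ESC p2@(0,3) p3@ESC -> at (1,4): 0 [-], cum=0
Step 6: p0@ESC p1@ESC p2@ESC p3@ESC -> at (1,4): 0 [-], cum=0
Total visits = 0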